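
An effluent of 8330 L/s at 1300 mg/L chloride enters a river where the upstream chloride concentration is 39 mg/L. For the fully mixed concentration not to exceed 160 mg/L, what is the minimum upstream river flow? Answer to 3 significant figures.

Set C_mix = 160: (Q·39.00 + 8330·1300) / (Q + 8330) = 160
→ Q = 8330·(1300 − 160)/(160 − 39.00) = 78480 L/s.

78500 L/s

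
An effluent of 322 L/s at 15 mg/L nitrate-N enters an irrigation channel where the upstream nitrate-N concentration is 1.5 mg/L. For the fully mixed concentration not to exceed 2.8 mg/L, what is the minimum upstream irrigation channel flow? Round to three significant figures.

Set C_mix = 2.8: (Q·1.500 + 322.0·15.00) / (Q + 322.0) = 2.8
→ Q = 322.0·(15.00 − 2.8)/(2.8 − 1.500) = 3022 L/s.

3020 L/s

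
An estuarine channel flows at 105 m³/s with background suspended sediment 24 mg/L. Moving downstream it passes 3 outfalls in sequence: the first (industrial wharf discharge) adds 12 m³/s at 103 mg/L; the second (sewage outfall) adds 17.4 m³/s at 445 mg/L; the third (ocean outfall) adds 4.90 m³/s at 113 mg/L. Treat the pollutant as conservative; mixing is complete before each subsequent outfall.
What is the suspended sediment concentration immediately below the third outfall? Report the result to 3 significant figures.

86.5 mg/L

Below outfall 1: Q → 117.0 m³/s, C = (105.0·24.00 + 12.00·103.0)/117.0 = 32.10 mg/L.
Below outfall 2: Q → 134.4 m³/s, C = (117.0·32.10 + 17.40·445.0)/134.4 = 85.56 mg/L.
Below outfall 3: Q → 139.3 m³/s, C = (134.4·85.56 + 4.900·113.0)/139.3 = 86.52 mg/L.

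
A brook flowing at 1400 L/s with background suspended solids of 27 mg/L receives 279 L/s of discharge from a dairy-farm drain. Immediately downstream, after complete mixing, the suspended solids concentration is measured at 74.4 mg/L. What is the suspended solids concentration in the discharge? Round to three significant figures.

312 mg/L

Mass balance: 1400·27.00 + 279.0·Cₑ = 1679·74.40
→ Cₑ = (1679·74.40 − 1400·27.00) / 279.0 = 312.2 mg/L.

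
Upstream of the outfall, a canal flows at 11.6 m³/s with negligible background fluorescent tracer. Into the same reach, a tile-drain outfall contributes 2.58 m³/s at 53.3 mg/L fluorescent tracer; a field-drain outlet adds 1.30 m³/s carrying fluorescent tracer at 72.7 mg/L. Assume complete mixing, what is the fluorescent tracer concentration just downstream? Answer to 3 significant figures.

After mixing, C = (11.60·0 + 2.580·53.30 + 1.300·72.70) / 15.48 = 232.0/15.48 = 14.99 mg/L.

15.0 mg/L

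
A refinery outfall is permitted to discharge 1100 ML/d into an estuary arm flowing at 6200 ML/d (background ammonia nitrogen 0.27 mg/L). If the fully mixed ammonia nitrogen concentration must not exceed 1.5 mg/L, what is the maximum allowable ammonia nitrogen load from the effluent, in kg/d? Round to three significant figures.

Mass balance at the limit: 6200·0.2700 + 1100·Cₑ = 7300·1.5 → Cₑ = 8.433 mg/L.
1100 ML/d = 12.73 m³/s. Load = 12.73 m³/s × 8.433 g/m³ × 86 400 s/d = 9276 kg/d.

9280 kg/d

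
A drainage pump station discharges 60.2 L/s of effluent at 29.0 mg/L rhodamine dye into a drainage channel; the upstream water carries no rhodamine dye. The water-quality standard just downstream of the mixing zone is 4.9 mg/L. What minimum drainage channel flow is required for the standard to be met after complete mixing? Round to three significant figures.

296 L/s

Set C_mix = 4.9: (Q·0 + 60.20·29.00) / (Q + 60.20) = 4.9
→ Q = 60.20·(29.00 − 4.9)/(4.9 − 0) = 296.1 L/s.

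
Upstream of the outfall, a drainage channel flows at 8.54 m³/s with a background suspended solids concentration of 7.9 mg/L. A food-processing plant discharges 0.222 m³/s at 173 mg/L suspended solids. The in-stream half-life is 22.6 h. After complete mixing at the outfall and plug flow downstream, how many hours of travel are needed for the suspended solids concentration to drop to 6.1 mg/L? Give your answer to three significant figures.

22.3 h

Mixed concentration C = ΣQC/ΣQ = (8.540·7.900 + 0.2220·173.0) / 8.762 = 105.9/8.762 = 12.08 mg/L.
Half-life 22.6 h → k = ln 2 / 22.6 = 0.03067 h⁻¹ = 0.7361 d⁻¹.
12.08·exp(−k·t) = 6.1 → t = ln(12.08/6.1)/k = 80230 s = 22.29 h.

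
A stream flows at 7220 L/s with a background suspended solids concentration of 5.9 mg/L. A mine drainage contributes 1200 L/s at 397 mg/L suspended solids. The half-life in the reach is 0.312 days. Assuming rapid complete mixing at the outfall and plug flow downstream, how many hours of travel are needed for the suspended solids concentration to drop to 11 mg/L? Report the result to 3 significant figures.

Mass balance: C = (7220·5.900 + 1200·397.0) / 8420 = 519000/8420 = 61.64 mg/L.
Half-life 0.312 d → k = ln 2 / 0.312 = 2.222 d⁻¹.
61.64·exp(−k·t) = 11 → t = ln(61.64/11)/k = 67020 s = 18.62 h.

18.6 h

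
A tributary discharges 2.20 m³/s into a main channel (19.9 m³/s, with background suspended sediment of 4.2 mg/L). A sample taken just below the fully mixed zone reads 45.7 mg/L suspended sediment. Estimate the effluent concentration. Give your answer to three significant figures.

421 mg/L

Mass balance: 19.90·4.200 + 2.200·Cₑ = 22.10·45.70
→ Cₑ = (22.10·45.70 − 19.90·4.200) / 2.200 = 421.1 mg/L.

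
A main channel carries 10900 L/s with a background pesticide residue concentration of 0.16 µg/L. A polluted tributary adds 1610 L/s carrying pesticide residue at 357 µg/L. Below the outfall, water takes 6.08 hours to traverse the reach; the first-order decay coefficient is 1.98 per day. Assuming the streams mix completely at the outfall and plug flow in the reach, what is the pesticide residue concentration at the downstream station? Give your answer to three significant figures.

Mass balance: C = (10900·0.1600 + 1610·357.0) / 12510 = 576500/12510 = 46.08 µg/L.
After decay, C = 46.08 × e^(−kt) = 46.08 × 0.6056 = 27.91 µg/L.

27.9 µg/L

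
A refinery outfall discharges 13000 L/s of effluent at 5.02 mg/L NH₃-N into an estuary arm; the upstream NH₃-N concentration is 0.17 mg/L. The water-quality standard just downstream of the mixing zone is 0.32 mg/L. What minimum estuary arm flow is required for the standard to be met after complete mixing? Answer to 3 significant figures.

407000 L/s

Set C_mix = 0.32: (Q·0.1700 + 13000·5.020) / (Q + 13000) = 0.32
→ Q = 13000·(5.020 − 0.32)/(0.32 − 0.1700) = 407300 L/s.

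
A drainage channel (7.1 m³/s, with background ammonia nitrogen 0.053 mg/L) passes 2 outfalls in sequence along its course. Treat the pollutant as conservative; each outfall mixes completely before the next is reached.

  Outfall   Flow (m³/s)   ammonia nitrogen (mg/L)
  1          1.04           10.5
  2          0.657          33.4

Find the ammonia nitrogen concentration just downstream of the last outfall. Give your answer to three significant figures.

3.78 mg/L

After outfall 1: Q = 7.100 + 1.040 = 8.140 m³/s; C = (7.100·0.05300 + 1.040·10.50)/8.140 = 1.388 mg/L.
After outfall 2: Q = 8.140 + 0.6570 = 8.797 m³/s; C = (8.140·1.388 + 0.6570·33.40)/8.797 = 3.779 mg/L.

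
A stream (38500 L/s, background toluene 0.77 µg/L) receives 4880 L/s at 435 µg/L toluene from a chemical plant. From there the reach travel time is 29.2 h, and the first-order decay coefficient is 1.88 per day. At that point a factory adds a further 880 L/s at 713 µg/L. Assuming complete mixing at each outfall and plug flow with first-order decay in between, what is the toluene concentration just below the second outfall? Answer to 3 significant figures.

Mixed concentration C = ΣQC/ΣQ = (38500·0.7700 + 4880·435.0) / 43380 = 2152000/43380 = 49.62 µg/L; combined flow 43380 L/s.
First-order decay: C = 49.62·exp(−k·t) = 49.62·0.1015 = 5.038 µg/L.
At the second outfall, C = (43380·5.038 + 880.0·713.0) / (43380 + 880.0) = 19.11 µg/L.

19.1 µg/L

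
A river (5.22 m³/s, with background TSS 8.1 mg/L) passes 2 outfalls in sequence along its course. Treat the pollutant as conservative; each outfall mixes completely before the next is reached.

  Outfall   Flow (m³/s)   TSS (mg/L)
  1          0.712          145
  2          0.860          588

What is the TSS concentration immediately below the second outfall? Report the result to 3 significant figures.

95.9 mg/L

Below outfall 1: Q → 5.932 m³/s, C = (5.220·8.100 + 0.7120·145.0)/5.932 = 24.53 mg/L.
Below outfall 2: Q → 6.792 m³/s, C = (5.932·24.53 + 0.8600·588.0)/6.792 = 95.88 mg/L.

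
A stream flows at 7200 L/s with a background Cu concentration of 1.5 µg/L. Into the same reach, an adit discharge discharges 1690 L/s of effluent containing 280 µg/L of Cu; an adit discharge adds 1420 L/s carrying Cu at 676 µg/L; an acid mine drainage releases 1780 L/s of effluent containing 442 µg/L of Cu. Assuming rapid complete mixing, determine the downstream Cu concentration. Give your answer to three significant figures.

185 µg/L

After mixing, C = (7200·1.500 + 1690·280.0 + 1420·676.0 + 1780·442.0) / 12090 = 2231000/12090 = 184.5 µg/L.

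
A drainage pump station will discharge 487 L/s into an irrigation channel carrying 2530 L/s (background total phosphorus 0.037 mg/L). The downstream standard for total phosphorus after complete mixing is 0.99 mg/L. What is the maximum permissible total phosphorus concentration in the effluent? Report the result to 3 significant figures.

5.94 mg/L

At the limit, (Qr·Cr + Qe·Cₑ)/(Qr + Qe) = 0.99:
Cₑ = (3017·0.99 − 2530·0.03700) / 487.0 = 5.941 mg/L.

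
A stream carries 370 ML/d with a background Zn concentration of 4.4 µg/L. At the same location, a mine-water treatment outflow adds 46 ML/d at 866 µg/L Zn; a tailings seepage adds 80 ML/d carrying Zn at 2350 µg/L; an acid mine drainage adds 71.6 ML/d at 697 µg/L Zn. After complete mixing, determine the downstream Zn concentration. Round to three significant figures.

Mass balance: C = (370.0·4.400 + 46.00·866.0 + 80.00·2350 + 71.60·697.0) / 567.6 = 279400/567.6 = 492.2 µg/L.

492 µg/L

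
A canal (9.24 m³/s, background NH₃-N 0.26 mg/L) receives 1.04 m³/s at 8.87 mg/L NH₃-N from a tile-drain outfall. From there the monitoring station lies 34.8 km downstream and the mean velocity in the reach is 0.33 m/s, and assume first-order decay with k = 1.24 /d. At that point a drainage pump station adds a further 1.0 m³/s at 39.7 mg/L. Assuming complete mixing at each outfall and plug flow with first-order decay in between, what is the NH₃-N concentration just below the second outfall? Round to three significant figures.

Flow-weighted average: C = (9.240·0.2600 + 1.040·8.870) / 10.28 = 11.63/10.28 = 1.131 mg/L; combined flow 10.28 m³/s.
Travel time t = 34.8·1000 / 0.33 = 105500 s = 29.29 h.
After decay, C = 1.131 × e^(−kt) = 1.131 × 0.2201 = 0.2490 mg/L.
At the second outfall, C = (10.28·0.2490 + 1.000·39.70) / (10.28 + 1.000) = 3.746 mg/L.

3.75 mg/L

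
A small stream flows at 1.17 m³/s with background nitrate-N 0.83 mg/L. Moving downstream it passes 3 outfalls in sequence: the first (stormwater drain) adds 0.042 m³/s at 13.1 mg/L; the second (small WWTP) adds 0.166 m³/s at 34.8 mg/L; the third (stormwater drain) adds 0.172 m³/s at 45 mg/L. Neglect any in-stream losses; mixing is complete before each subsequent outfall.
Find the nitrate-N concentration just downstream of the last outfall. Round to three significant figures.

Below outfall 1: Q → 1.212 m³/s, C = (1.170·0.8300 + 0.04200·13.10)/1.212 = 1.255 mg/L.
Below outfall 2: Q → 1.378 m³/s, C = (1.212·1.255 + 0.1660·34.80)/1.378 = 5.296 mg/L.
Below outfall 3: Q → 1.550 m³/s, C = (1.378·5.296 + 0.1720·45.00)/1.550 = 9.702 mg/L.

9.70 mg/L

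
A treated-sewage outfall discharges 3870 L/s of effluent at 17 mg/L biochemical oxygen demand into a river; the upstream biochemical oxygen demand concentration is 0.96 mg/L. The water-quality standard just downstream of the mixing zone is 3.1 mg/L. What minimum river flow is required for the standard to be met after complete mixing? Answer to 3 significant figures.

25100 L/s

Set C_mix = 3.1: (Q·0.9600 + 3870·17.00) / (Q + 3870) = 3.1
→ Q = 3870·(17.00 − 3.1)/(3.1 − 0.9600) = 25140 L/s.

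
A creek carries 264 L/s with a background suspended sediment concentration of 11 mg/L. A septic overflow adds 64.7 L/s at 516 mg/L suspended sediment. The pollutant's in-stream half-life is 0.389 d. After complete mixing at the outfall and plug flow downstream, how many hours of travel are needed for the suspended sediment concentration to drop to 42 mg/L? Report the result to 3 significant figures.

After mixing, C = (264.0·11.00 + 64.70·516.0) / 328.7 = 36290/328.7 = 110.4 mg/L.
Half-life 0.389 d → k = ln 2 / 0.389 = 1.782 d⁻¹.
110.4·exp(−k·t) = 42 → t = ln(110.4/42)/k = 46860 s = 13.02 h.

13.0 h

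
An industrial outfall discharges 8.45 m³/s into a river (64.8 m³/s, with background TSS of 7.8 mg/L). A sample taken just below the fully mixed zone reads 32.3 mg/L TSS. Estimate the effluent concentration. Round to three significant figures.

220 mg/L

Mass balance: 64.80·7.800 + 8.450·Cₑ = 73.25·32.30
→ Cₑ = (73.25·32.30 − 64.80·7.800) / 8.450 = 220.2 mg/L.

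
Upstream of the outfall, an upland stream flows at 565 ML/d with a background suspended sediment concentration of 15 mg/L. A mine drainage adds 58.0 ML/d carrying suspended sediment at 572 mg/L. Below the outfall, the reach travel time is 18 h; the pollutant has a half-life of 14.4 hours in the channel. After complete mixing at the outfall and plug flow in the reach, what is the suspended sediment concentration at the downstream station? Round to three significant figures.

Conservation of mass: C = (565.0·15.00 + 58.00·572.0) / 623.0 = 41650/623.0 = 66.86 mg/L.
Half-life 14.4 h → k = ln 2 / 14.4 = 0.04814 h⁻¹ = 1.155 d⁻¹.
Decay over the reach: 66.86·exp(−kt) = 66.86·0.4204 = 28.11 mg/L.

28.1 mg/L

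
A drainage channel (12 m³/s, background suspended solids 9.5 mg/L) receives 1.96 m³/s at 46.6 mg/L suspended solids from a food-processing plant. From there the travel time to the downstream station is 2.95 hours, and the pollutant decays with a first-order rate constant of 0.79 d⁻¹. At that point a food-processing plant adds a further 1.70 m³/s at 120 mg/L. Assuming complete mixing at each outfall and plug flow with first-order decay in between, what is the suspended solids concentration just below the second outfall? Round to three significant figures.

24.9 mg/L

Mixed concentration C = ΣQC/ΣQ = (12.00·9.500 + 1.960·46.60) / 13.96 = 205.3/13.96 = 14.71 mg/L; combined flow 13.96 m³/s.
Decay over the reach: 14.71·exp(−kt) = 14.71·0.9075 = 13.35 mg/L.
Second outfall: C = (13.96·13.35 + 1.700·120.0)/15.66 = 24.93 mg/L.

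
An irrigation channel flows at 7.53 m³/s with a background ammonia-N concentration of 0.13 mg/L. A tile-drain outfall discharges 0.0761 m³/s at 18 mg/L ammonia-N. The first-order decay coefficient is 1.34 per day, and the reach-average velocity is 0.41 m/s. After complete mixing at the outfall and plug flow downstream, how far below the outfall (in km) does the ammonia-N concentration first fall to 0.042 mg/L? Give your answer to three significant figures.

Mixed concentration C = ΣQC/ΣQ = (7.530·0.1300 + 0.07610·18.00) / 7.606 = 2.349/7.606 = 0.3088 mg/L.
Set 0.3088·exp(−k·t) = 0.042 → t = ln(0.3088/0.042)/k = 128600 s = 35.73 h.
Distance = v·t = 0.41·128600 = 52740 m = 52.74 km.

52.7 km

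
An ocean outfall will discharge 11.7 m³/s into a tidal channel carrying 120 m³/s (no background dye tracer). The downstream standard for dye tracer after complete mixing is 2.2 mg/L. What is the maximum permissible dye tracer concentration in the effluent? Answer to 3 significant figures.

At the limit, (Qr·Cr + Qe·Cₑ)/(Qr + Qe) = 2.2:
Cₑ = (131.7·2.2 − 120.0·0) / 11.70 = 24.76 mg/L.

24.8 mg/L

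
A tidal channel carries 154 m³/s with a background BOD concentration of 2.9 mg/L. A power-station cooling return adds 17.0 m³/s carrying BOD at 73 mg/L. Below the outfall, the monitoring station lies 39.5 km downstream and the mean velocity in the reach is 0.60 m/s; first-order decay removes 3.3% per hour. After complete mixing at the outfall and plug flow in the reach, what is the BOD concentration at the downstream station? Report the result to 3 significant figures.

5.34 mg/L

Mixed concentration C = ΣQC/ΣQ = (154.0·2.900 + 17.00·73.00) / 171.0 = 1688/171.0 = 9.869 mg/L.
Travel time t = 39.5·1000 / 0.60 = 65830 s = 18.29 h.
3.3%/h lost → k = −ln(1 − 0.033) = 0.03356 h⁻¹.
Applying C = C₀e^(−kt): 9.869 × 0.5414 = 5.343 mg/L.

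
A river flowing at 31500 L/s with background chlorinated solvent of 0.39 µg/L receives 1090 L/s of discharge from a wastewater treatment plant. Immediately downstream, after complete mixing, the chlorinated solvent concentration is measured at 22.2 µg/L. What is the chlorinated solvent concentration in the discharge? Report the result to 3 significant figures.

652 µg/L

Mass balance: 31500·0.3900 + 1090·Cₑ = 32590·22.20
→ Cₑ = (32590·22.20 − 31500·0.3900) / 1090 = 652.5 µg/L.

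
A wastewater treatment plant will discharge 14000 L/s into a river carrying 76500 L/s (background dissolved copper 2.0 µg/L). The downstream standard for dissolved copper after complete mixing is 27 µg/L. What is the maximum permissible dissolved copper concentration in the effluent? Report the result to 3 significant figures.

164 µg/L

At the limit, (Qr·Cr + Qe·Cₑ)/(Qr + Qe) = 27:
Cₑ = (90500·27 − 76500·2.000) / 14000 = 163.6 µg/L.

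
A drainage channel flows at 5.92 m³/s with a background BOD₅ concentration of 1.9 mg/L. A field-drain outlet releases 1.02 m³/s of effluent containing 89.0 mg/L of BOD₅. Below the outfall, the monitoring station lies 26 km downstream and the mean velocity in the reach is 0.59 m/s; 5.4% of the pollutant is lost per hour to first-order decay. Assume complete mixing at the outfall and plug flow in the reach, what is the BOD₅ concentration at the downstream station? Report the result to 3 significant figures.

7.45 mg/L

Flow-weighted average: C = (5.920·1.900 + 1.020·89.00) / 6.940 = 102.0/6.940 = 14.70 mg/L.
Travel time t = 26·1000 / 0.59 = 44070 s = 12.24 h.
5.4%/h lost → k = −ln(1 − 0.054) = 0.05551 h⁻¹.
After decay, C = 14.70 × e^(−kt) = 14.70 × 0.5069 = 7.451 mg/L.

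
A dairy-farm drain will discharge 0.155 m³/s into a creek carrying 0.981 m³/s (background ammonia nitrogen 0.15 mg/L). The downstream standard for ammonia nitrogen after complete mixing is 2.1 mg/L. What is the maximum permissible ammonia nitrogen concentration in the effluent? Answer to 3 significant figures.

14.4 mg/L

At the limit, (Qr·Cr + Qe·Cₑ)/(Qr + Qe) = 2.1:
Cₑ = (1.136·2.1 − 0.9810·0.1500) / 0.1550 = 14.44 mg/L.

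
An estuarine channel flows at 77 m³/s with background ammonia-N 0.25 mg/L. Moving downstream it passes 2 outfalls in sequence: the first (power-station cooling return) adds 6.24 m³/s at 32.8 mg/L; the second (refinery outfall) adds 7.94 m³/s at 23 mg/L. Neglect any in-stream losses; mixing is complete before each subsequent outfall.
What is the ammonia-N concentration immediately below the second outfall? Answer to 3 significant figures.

Below outfall 1: Q → 83.24 m³/s, C = (77.00·0.2500 + 6.240·32.80)/83.24 = 2.690 mg/L.
Below outfall 2: Q → 91.18 m³/s, C = (83.24·2.690 + 7.940·23.00)/91.18 = 4.459 mg/L.

4.46 mg/L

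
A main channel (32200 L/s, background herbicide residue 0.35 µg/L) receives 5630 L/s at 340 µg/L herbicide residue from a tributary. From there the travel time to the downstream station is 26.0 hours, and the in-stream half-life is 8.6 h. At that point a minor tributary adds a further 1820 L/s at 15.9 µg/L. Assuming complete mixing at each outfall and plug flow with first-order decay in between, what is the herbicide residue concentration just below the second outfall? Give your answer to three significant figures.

6.70 µg/L

Mixed concentration C = ΣQC/ΣQ = (32200·0.3500 + 5630·340.0) / 37830 = 1925000/37830 = 50.90 µg/L; combined flow 37830 L/s.
Half-life 8.6 h → k = ln 2 / 8.6 = 0.08060 h⁻¹ = 1.934 d⁻¹.
Decay over the reach: 50.90·exp(−kt) = 50.90·0.1230 = 6.261 µg/L.
Second outfall: C = (37830·6.261 + 1820·15.90)/39650 = 6.703 µg/L.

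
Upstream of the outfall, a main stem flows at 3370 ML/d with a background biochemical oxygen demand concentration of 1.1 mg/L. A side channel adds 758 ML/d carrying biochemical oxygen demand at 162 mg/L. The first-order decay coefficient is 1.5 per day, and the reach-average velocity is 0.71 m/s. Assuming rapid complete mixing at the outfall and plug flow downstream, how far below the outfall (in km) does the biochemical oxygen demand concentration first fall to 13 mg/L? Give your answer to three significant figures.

35.1 km

After mixing, C = (3370·1.100 + 758.0·162.0) / 4128 = 126500/4128 = 30.65 mg/L.
Set 30.65·exp(−k·t) = 13 → t = ln(30.65/13)/k = 49390 s = 13.72 h.
Distance = v·t = 0.71·49390 = 35070 m = 35.07 km.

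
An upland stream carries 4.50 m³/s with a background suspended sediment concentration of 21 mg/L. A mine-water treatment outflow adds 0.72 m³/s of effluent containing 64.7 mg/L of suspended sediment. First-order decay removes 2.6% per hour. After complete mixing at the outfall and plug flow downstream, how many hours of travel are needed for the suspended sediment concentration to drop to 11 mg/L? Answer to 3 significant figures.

34.1 h

Conservation of mass: C = (4.500·21.00 + 0.7200·64.70) / 5.220 = 141.1/5.220 = 27.03 mg/L.
2.6%/h lost → k = −ln(1 − 0.026) = 0.02634 h⁻¹.
27.03·exp(−k·t) = 11 → t = ln(27.03/11)/k = 122800 s = 34.12 h.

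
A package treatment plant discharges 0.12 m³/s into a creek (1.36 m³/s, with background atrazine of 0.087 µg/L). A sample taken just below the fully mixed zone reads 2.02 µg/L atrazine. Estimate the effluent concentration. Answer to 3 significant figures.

Mass balance: 1.360·0.08700 + 0.1200·Cₑ = 1.480·2.020
→ Cₑ = (1.480·2.020 − 1.360·0.08700) / 0.1200 = 23.93 µg/L.

23.9 µg/L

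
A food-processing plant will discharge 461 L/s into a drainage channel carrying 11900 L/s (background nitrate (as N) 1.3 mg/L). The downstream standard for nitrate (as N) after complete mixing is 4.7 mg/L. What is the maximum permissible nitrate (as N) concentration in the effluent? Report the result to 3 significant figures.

92.5 mg/L

At the limit, (Qr·Cr + Qe·Cₑ)/(Qr + Qe) = 4.7:
Cₑ = (12360·4.7 − 11900·1.300) / 461.0 = 92.47 mg/L.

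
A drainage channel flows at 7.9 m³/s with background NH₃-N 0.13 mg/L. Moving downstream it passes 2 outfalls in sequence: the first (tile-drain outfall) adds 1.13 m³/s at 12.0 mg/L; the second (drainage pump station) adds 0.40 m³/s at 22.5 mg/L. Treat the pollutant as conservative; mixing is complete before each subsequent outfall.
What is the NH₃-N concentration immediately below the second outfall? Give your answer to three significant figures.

After outfall 1: Q = 7.900 + 1.130 = 9.030 m³/s; C = (7.900·0.1300 + 1.130·12.00)/9.030 = 1.615 mg/L.
After outfall 2: Q = 9.030 + 0.4000 = 9.430 m³/s; C = (9.030·1.615 + 0.4000·22.50)/9.430 = 2.501 mg/L.

2.50 mg/L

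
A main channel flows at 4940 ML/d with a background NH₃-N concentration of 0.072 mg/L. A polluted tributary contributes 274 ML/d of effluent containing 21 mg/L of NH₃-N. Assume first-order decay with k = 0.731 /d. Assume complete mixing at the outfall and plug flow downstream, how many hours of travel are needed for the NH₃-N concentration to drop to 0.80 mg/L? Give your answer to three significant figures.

Flow-weighted average: C = (4940·0.07200 + 274.0·21.00) / 5214 = 6110/5214 = 1.172 mg/L.
1.172·exp(−k·t) = 0.80 → t = ln(1.172/0.80)/k = 45110 s = 12.53 h.

12.5 h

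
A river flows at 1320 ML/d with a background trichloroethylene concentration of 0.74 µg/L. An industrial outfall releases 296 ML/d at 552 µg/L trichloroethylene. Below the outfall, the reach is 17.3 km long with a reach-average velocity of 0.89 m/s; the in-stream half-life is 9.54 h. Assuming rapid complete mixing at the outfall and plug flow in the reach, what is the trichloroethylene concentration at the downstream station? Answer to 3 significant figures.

Mass balance: C = (1320·0.7400 + 296.0·552.0) / 1616 = 164400/1616 = 101.7 µg/L.
Travel time t = 17.3·1000 / 0.89 = 19440 s = 5.400 h.
Half-life 9.54 h → k = ln 2 / 9.54 = 0.07266 h⁻¹ = 1.744 d⁻¹.
After decay, C = 101.7 × e^(−kt) = 101.7 × 0.6755 = 68.71 µg/L.

68.7 µg/L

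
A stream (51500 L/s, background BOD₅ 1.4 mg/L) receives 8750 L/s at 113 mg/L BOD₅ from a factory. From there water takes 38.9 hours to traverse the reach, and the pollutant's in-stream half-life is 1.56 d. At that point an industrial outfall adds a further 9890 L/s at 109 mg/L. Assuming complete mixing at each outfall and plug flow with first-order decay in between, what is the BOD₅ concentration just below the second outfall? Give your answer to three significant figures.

Mixed concentration C = ΣQC/ΣQ = (51500·1.400 + 8750·113.0) / 60250 = 1061000/60250 = 17.61 mg/L; combined flow 60250 L/s.
Half-life 1.56 d → k = ln 2 / 1.56 = 0.4443 d⁻¹.
Decay over the reach: 17.61·exp(−kt) = 17.61·0.4867 = 8.569 mg/L.
Second outfall: C = (60250·8.569 + 9890·109.0)/70140 = 22.73 mg/L.

22.7 mg/L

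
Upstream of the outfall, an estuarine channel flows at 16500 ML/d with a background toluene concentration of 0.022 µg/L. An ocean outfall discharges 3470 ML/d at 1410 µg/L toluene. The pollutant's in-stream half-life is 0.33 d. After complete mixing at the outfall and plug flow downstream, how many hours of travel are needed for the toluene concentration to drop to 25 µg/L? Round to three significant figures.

Conservation of mass: C = (16500·0.02200 + 3470·1410) / 19970 = 4893000/19970 = 245.0 µg/L.
Half-life 0.33 d → k = ln 2 / 0.33 = 2.100 d⁻¹.
245.0·exp(−k·t) = 25 → t = ln(245.0/25)/k = 93890 s = 26.08 h.

26.1 h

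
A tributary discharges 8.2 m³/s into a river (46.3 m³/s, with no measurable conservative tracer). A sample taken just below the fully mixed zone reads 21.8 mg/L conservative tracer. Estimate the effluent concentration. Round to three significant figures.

Mass balance: 46.30·0 + 8.200·Cₑ = 54.50·21.80
→ Cₑ = (54.50·21.80 − 46.30·0) / 8.200 = 144.9 mg/L.

145 mg/L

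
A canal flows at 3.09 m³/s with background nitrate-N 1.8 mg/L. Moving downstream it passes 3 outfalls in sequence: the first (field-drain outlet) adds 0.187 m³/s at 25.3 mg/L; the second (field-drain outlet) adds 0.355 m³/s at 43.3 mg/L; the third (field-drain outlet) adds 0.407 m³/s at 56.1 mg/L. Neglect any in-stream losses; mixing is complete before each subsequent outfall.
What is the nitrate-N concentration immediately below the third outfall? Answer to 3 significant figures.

After outfall 1: Q = 3.090 + 0.1870 = 3.277 m³/s; C = (3.090·1.800 + 0.1870·25.30)/3.277 = 3.141 mg/L.
After outfall 2: Q = 3.277 + 0.3550 = 3.632 m³/s; C = (3.277·3.141 + 0.3550·43.30)/3.632 = 7.066 mg/L.
After outfall 3: Q = 3.632 + 0.4070 = 4.039 m³/s; C = (3.632·7.066 + 0.4070·56.10)/4.039 = 12.01 mg/L.

12.0 mg/L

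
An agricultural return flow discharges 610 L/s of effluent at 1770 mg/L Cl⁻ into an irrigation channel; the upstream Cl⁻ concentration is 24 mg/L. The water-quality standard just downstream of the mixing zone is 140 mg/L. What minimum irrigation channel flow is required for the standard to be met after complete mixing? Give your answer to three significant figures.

Set C_mix = 140: (Q·24.00 + 610.0·1770) / (Q + 610.0) = 140
→ Q = 610.0·(1770 − 140)/(140 − 24.00) = 8572 L/s.

8570 L/s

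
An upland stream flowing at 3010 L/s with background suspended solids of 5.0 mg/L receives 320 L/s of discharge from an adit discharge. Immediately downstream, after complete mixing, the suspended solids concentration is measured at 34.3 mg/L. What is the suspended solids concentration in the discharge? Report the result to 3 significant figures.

310 mg/L

Mass balance: 3010·5.000 + 320.0·Cₑ = 3330·34.30
→ Cₑ = (3330·34.30 − 3010·5.000) / 320.0 = 309.9 mg/L.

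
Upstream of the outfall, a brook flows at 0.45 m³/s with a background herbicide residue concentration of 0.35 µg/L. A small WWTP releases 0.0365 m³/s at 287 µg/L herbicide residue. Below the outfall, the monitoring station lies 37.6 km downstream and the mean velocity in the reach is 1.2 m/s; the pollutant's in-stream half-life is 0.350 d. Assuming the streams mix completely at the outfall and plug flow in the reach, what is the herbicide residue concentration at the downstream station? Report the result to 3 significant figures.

10.7 µg/L

Flow-weighted average: C = (0.4500·0.3500 + 0.03650·287.0) / 0.4865 = 10.63/0.4865 = 21.86 µg/L.
Travel time t = 37.6·1000 / 1.2 = 31330 s = 8.704 h.
Half-life 0.350 d → k = ln 2 / 0.350 = 1.980 d⁻¹.
Decay over the reach: 21.86·exp(−kt) = 21.86·0.4876 = 10.66 µg/L.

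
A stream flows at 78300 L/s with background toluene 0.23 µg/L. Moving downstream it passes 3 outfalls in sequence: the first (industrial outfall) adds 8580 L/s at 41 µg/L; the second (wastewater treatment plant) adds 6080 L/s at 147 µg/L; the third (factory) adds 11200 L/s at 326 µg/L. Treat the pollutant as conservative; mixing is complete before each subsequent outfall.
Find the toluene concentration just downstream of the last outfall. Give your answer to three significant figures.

47.2 µg/L

After outfall 1: Q = 78300 + 8580 = 86880 L/s; C = (78300·0.2300 + 8580·41.00)/86880 = 4.256 µg/L.
After outfall 2: Q = 86880 + 6080 = 92960 L/s; C = (86880·4.256 + 6080·147.0)/92960 = 13.59 µg/L.
After outfall 3: Q = 92960 + 11200 = 104200 L/s; C = (92960·13.59 + 11200·326.0)/104200 = 47.18 µg/L.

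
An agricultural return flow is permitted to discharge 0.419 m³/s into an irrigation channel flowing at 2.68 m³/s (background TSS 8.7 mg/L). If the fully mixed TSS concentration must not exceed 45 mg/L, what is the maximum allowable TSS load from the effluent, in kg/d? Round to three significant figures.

10000 kg/d

Mass balance at the limit: 2.680·8.700 + 0.4190·Cₑ = 3.099·45 → Cₑ = 277.2 mg/L.
Load = 0.4190 m³/s × 277.2 g/m³ × 86 400 s/d = 10030 kg/d.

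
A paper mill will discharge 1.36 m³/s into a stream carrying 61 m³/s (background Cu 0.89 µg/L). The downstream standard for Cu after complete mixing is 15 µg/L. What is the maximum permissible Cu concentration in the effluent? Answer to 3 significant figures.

648 µg/L

At the limit, (Qr·Cr + Qe·Cₑ)/(Qr + Qe) = 15:
Cₑ = (62.36·15 − 61.00·0.8900) / 1.360 = 647.9 µg/L.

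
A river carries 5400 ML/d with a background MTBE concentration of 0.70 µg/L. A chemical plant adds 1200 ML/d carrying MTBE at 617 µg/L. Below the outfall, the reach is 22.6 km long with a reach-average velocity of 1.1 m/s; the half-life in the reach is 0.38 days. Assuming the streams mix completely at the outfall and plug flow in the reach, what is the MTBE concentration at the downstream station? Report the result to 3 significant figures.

After mixing, C = (5400·0.7000 + 1200·617.0) / 6600 = 744200/6600 = 112.8 µg/L.
Travel time t = 22.6·1000 / 1.1 = 20550 s = 5.707 h.
Half-life 0.38 d → k = ln 2 / 0.38 = 1.824 d⁻¹.
First-order decay: C = 112.8·exp(−k·t) = 112.8·0.6481 = 73.07 µg/L.

73.1 µg/L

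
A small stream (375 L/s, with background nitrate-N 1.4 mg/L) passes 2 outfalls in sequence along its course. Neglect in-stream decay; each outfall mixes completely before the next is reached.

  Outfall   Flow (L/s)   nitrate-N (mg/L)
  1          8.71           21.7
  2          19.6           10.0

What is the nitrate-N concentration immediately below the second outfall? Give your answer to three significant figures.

Outfall 1: combined Q = 383.7 L/s; C = (375.0·1.400 + 8.710·21.70)/383.7 = 1.861 mg/L.
Outfall 2: combined Q = 403.3 L/s; C = (383.7·1.861 + 19.60·10.00)/403.3 = 2.256 mg/L.

2.26 mg/L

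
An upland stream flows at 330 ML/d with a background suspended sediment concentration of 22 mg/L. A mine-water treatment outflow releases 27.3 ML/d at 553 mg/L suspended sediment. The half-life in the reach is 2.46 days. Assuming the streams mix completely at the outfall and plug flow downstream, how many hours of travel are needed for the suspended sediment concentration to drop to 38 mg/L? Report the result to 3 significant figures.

Mass balance: C = (330.0·22.00 + 27.30·553.0) / 357.3 = 22360/357.3 = 62.57 mg/L.
Half-life 2.46 d → k = ln 2 / 2.46 = 0.2818 d⁻¹.
62.57·exp(−k·t) = 38 → t = ln(62.57/38)/k = 152900 s = 42.48 h.

42.5 h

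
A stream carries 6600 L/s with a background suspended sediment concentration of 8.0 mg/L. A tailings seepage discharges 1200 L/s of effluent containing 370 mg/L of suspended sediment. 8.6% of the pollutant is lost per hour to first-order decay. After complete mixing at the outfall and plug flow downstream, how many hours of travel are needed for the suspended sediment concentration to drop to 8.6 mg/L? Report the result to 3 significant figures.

22.3 h

Mass balance: C = (6600·8.000 + 1200·370.0) / 7800 = 496800/7800 = 63.69 mg/L.
8.6%/h lost → k = −ln(1 − 0.086) = 0.08992 h⁻¹.
63.69·exp(−k·t) = 8.6 → t = ln(63.69/8.6)/k = 80160 s = 22.27 h.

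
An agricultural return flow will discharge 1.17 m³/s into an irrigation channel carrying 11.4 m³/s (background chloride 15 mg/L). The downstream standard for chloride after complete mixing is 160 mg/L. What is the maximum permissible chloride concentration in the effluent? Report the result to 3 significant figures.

1570 mg/L

At the limit, (Qr·Cr + Qe·Cₑ)/(Qr + Qe) = 160:
Cₑ = (12.57·160 − 11.40·15.00) / 1.170 = 1573 mg/L.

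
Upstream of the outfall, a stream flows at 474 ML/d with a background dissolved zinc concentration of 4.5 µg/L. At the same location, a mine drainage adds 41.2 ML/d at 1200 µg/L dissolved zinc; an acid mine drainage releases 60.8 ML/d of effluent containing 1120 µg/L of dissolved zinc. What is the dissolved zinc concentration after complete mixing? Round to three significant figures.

208 µg/L

Flow-weighted average: C = (474.0·4.500 + 41.20·1200 + 60.80·1120) / 576.0 = 119700/576.0 = 207.8 µg/L.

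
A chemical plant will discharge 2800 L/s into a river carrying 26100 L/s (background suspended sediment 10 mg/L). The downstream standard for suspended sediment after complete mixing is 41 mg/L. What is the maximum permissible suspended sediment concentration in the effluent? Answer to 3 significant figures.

330 mg/L

At the limit, (Qr·Cr + Qe·Cₑ)/(Qr + Qe) = 41:
Cₑ = (28900·41 − 26100·10.00) / 2800 = 330.0 mg/L.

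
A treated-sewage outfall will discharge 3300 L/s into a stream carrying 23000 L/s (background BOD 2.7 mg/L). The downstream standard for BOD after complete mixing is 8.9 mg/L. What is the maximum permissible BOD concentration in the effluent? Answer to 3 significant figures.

At the limit, (Qr·Cr + Qe·Cₑ)/(Qr + Qe) = 8.9:
Cₑ = (26300·8.9 − 23000·2.700) / 3300 = 52.11 mg/L.

52.1 mg/L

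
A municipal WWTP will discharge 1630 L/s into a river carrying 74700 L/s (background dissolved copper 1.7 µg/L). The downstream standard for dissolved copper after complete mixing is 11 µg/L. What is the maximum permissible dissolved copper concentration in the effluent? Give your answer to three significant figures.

At the limit, (Qr·Cr + Qe·Cₑ)/(Qr + Qe) = 11:
Cₑ = (76330·11 − 74700·1.700) / 1630 = 437.2 µg/L.

437 µg/L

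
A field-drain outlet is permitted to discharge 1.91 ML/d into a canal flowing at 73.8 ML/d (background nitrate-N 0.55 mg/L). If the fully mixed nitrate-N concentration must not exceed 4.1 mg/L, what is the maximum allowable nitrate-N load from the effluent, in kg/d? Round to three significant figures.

Mass balance at the limit: 73.80·0.5500 + 1.910·Cₑ = 75.71·4.1 → Cₑ = 141.3 mg/L.
1.910 ML/d = 0.02211 m³/s. Load = 0.02211 m³/s × 141.3 g/m³ × 86 400 s/d = 269.8 kg/d.

270 kg/d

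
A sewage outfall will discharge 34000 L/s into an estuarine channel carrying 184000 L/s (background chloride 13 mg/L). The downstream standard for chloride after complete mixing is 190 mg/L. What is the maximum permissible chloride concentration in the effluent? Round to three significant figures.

1150 mg/L

At the limit, (Qr·Cr + Qe·Cₑ)/(Qr + Qe) = 190:
Cₑ = (218000·190 − 184000·13.00) / 34000 = 1148 mg/L.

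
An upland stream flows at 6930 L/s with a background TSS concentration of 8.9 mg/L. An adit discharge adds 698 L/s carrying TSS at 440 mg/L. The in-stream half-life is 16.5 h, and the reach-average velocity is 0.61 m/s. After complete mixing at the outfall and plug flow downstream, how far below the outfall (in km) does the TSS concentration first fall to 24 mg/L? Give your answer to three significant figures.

After mixing, C = (6930·8.900 + 698.0·440.0) / 7628 = 368800/7628 = 48.35 mg/L.
Half-life 16.5 h → k = ln 2 / 16.5 = 0.04201 h⁻¹ = 1.008 d⁻¹.
Set 48.35·exp(−k·t) = 24 → t = ln(48.35/24)/k = 60020 s = 16.67 h.
Distance = v·t = 0.61·60020 = 36610 m = 36.61 km.

36.6 km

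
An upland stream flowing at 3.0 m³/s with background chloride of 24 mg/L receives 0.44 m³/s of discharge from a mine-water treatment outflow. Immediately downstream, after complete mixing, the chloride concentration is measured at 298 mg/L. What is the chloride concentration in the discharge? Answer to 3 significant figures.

Mass balance: 3.000·24.00 + 0.4400·Cₑ = 3.440·298.0
→ Cₑ = (3.440·298.0 − 3.000·24.00) / 0.4400 = 2166 mg/L.

2170 mg/L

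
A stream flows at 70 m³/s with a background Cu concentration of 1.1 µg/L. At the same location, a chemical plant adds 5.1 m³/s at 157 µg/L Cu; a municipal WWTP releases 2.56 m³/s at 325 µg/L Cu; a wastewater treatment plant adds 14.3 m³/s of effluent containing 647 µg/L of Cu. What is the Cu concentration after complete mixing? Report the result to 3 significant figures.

119 µg/L

Flow-weighted average: C = (70.00·1.100 + 5.100·157.0 + 2.560·325.0 + 14.30·647.0) / 91.96 = 10960/91.96 = 119.2 µg/L.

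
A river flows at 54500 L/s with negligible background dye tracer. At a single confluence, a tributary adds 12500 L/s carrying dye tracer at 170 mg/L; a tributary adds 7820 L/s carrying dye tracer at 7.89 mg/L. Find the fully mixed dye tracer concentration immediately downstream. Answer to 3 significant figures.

29.2 mg/L

Conservation of mass: C = (54500·0 + 12500·170.0 + 7820·7.890) / 74820 = 2187000/74820 = 29.23 mg/L.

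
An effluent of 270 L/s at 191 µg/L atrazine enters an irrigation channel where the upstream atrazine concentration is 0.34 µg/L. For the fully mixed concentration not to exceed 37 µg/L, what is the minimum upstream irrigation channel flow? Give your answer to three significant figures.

1130 L/s

Set C_mix = 37: (Q·0.3400 + 270.0·191.0) / (Q + 270.0) = 37
→ Q = 270.0·(191.0 − 37)/(37 − 0.3400) = 1134 L/s.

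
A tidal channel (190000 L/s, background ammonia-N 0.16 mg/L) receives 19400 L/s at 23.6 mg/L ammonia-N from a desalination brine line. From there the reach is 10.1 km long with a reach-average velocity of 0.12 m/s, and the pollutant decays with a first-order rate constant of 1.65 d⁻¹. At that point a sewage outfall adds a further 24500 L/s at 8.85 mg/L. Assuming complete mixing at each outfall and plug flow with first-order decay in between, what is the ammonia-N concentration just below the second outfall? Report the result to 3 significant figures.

1.35 mg/L

Conservation of mass: C = (190000·0.1600 + 19400·23.60) / 209400 = 488200/209400 = 2.332 mg/L; combined flow 209400 L/s.
Travel time t = 10.1·1000 / 0.12 = 84170 s = 23.38 h.
Decay over the reach: 2.332·exp(−kt) = 2.332·0.2004 = 0.4673 mg/L.
Second outfall: C = (209400·0.4673 + 24500·8.850)/233900 = 1.345 mg/L.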